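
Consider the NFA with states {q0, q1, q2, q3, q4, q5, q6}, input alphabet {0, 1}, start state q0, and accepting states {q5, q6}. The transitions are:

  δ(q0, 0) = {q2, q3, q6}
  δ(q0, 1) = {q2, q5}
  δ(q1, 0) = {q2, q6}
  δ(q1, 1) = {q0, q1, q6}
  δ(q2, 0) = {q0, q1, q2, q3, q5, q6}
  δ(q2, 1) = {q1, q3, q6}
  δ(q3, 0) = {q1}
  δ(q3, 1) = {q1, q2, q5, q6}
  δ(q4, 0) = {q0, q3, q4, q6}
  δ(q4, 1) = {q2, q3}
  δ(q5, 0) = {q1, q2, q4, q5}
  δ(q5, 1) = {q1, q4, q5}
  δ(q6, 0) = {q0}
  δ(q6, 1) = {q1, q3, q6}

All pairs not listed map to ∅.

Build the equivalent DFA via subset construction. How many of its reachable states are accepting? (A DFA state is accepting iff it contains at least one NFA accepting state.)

6

Start state of the DFA: {q0}.
{q0} --0--> {q2, q3, q6}  [new]
{q0} --1--> {q2, q5}  [new]
{q2, q3, q6} --0--> {q0, q1, q2, q3, q5, q6}  [new]
{q2, q3, q6} --1--> {q1, q2, q3, q5, q6}  [new]
{q2, q5} --0--> {q0, q1, q2, q3, q4, q5, q6}  [new]
{q2, q5} --1--> {q1, q3, q4, q5, q6}  [new]
{q0, q1, q2, q3, q5, q6} --0--> {q0, q1, q2, q3, q4, q5, q6}  [seen]
{q0, q1, q2, q3, q5, q6} --1--> {q0, q1, q2, q3, q4, q5, q6}  [seen]
{q1, q2, q3, q5, q6} --0--> {q0, q1, q2, q3, q4, q5, q6}  [seen]
{q1, q2, q3, q5, q6} --1--> {q0, q1, q2, q3, q4, q5, q6}  [seen]
{q0, q1, q2, q3, q4, q5, q6} --0--> {q0, q1, q2, q3, q4, q5, q6}  [seen]
{q0, q1, q2, q3, q4, q5, q6} --1--> {q0, q1, q2, q3, q4, q5, q6}  [seen]
{q1, q3, q4, q5, q6} --0--> {q0, q1, q2, q3, q4, q5, q6}  [seen]
{q1, q3, q4, q5, q6} --1--> {q0, q1, q2, q3, q4, q5, q6}  [seen]
Reachable DFA states: {q0}, {q2, q3, q6}, {q2, q5}, {q0, q1, q2, q3, q5, q6}, {q1, q2, q3, q5, q6}, {q0, q1, q2, q3, q4, q5, q6}, {q1, q3, q4, q5, q6}.
Accepting DFA states (contain an NFA accepting state): {q2, q3, q6}, {q2, q5}, {q0, q1, q2, q3, q5, q6}, {q1, q2, q3, q5, q6}, {q0, q1, q2, q3, q4, q5, q6}, {q1, q3, q4, q5, q6}.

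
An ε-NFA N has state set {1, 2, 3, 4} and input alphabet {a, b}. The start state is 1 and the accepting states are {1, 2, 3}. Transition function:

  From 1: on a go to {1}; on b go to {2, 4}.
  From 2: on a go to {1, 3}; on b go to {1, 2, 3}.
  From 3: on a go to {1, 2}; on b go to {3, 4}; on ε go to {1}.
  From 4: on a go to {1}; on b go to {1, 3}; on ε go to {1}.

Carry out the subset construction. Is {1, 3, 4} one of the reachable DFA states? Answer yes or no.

no

Start state of the DFA: {1} (ε-closure of the NFA start).
{1} --a--> {1}  [seen]
{1} --b--> {1, 2, 4}  [new]
{1, 2, 4} --a--> {1, 3}  [new]
{1, 2, 4} --b--> {1, 2, 3, 4}  [new]
{1, 3} --a--> {1, 2}  [new]
{1, 3} --b--> {1, 2, 3, 4}  [seen]
{1, 2, 3, 4} --a--> {1, 2, 3}  [new]
{1, 2, 3, 4} --b--> {1, 2, 3, 4}  [seen]
{1, 2} --a--> {1, 3}  [seen]
{1, 2} --b--> {1, 2, 3, 4}  [seen]
{1, 2, 3} --a--> {1, 2, 3}  [seen]
{1, 2, 3} --b--> {1, 2, 3, 4}  [seen]
Reachable DFA states: {1}, {1, 2, 4}, {1, 3}, {1, 2, 3, 4}, {1, 2}, {1, 2, 3}.
{1, 3, 4} is not among them.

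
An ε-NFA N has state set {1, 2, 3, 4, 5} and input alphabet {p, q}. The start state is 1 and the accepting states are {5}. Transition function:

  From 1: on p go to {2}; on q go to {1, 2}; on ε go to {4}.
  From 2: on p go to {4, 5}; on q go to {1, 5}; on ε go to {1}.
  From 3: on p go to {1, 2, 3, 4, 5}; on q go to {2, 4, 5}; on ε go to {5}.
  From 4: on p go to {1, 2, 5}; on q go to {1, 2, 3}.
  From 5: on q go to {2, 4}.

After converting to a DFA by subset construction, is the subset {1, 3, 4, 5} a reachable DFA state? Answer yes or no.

no

Start state of the DFA: {1, 4} (ε-closure of the NFA start).
{1, 4} --p--> {1, 2, 4, 5}  [new]
{1, 4} --q--> {1, 2, 3, 4, 5}  [new]
{1, 2, 4, 5} --p--> {1, 2, 4, 5}  [seen]
{1, 2, 4, 5} --q--> {1, 2, 3, 4, 5}  [seen]
{1, 2, 3, 4, 5} --p--> {1, 2, 3, 4, 5}  [seen]
{1, 2, 3, 4, 5} --q--> {1, 2, 3, 4, 5}  [seen]
Reachable DFA states: {1, 4}, {1, 2, 4, 5}, {1, 2, 3, 4, 5}.
{1, 3, 4, 5} is not among them.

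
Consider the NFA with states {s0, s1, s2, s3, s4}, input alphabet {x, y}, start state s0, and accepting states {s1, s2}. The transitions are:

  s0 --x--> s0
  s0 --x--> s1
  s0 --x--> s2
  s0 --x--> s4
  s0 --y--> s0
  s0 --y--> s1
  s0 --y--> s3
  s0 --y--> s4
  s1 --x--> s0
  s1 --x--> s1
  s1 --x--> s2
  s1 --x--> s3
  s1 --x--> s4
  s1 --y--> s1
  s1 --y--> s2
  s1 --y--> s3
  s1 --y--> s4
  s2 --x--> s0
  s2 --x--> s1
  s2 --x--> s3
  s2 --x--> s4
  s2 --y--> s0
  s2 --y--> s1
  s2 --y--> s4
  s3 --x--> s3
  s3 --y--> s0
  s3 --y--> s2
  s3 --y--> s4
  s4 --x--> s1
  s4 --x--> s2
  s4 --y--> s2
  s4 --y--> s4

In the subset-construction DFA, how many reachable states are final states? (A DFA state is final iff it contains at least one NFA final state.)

Start state of the DFA: {s0}.
{s0} --x--> {s0, s1, s2, s4}  [new]
{s0} --y--> {s0, s1, s3, s4}  [new]
{s0, s1, s2, s4} --x--> {s0, s1, s2, s3, s4}  [new]
{s0, s1, s2, s4} --y--> {s0, s1, s2, s3, s4}  [seen]
{s0, s1, s3, s4} --x--> {s0, s1, s2, s3, s4}  [seen]
{s0, s1, s3, s4} --y--> {s0, s1, s2, s3, s4}  [seen]
{s0, s1, s2, s3, s4} --x--> {s0, s1, s2, s3, s4}  [seen]
{s0, s1, s2, s3, s4} --y--> {s0, s1, s2, s3, s4}  [seen]
Reachable DFA states: {s0}, {s0, s1, s2, s4}, {s0, s1, s3, s4}, {s0, s1, s2, s3, s4}.
Accepting DFA states (contain an NFA accepting state): {s0, s1, s2, s4}, {s0, s1, s3, s4}, {s0, s1, s2, s3, s4}.

3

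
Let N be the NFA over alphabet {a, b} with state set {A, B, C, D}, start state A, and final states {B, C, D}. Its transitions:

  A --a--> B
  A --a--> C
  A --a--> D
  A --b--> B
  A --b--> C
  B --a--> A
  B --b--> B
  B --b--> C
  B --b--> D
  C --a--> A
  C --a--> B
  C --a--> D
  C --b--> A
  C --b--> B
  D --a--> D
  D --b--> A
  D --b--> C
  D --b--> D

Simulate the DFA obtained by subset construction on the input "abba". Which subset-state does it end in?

{A, B, C, D}

Start: {A}.
δ(A,a) = {B, C, D}.
Union: {B, C, D}.
After a: {B, C, D}.
δ(B,b) = {B, C, D}; δ(C,b) = {A, B}; δ(D,b) = {A, C, D}.
Union: {A, B, C, D}.
After b: {A, B, C, D}.
δ(A,b) = {B, C}; δ(B,b) = {B, C, D}; δ(C,b) = {A, B}; δ(D,b) = {A, C, D}.
Union: {A, B, C, D}.
After b: {A, B, C, D}.
δ(A,a) = {B, C, D}; δ(B,a) = {A}; δ(C,a) = {A, B, D}; δ(D,a) = {D}.
Union: {A, B, C, D}.
After a: {A, B, C, D}.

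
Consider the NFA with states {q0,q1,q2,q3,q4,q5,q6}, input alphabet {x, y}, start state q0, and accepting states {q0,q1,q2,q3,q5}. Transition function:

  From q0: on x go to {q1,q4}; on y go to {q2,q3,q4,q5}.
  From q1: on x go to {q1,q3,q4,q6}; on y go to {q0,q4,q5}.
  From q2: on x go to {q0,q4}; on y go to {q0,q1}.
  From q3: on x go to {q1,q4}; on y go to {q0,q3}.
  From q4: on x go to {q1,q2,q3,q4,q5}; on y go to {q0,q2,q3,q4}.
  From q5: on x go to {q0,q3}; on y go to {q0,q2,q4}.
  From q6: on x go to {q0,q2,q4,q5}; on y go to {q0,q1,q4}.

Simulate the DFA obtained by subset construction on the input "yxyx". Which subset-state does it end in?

{q0,q1,q2,q3,q4,q5,q6}

Start: {q0}.
δ(q0,y) = {q2,q3,q4,q5}.
Union: {q2,q3,q4,q5}.
After y: {q2,q3,q4,q5}.
δ(q2,x) = {q0,q4}; δ(q3,x) = {q1,q4}; δ(q4,x) = {q1,q2,q3,q4,q5}; δ(q5,x) = {q0,q3}.
Union: {q0,q1,q2,q3,q4,q5}.
After x: {q0,q1,q2,q3,q4,q5}.
δ(q0,y) = {q2,q3,q4,q5}; δ(q1,y) = {q0,q4,q5}; δ(q2,y) = {q0,q1}; δ(q3,y) = {q0,q3}; δ(q4,y) = {q0,q2,q3,q4}; δ(q5,y) = {q0,q2,q4}.
Union: {q0,q1,q2,q3,q4,q5}.
After y: {q0,q1,q2,q3,q4,q5}.
δ(q0,x) = {q1,q4}; δ(q1,x) = {q1,q3,q4,q6}; δ(q2,x) = {q0,q4}; δ(q3,x) = {q1,q4}; δ(q4,x) = {q1,q2,q3,q4,q5}; δ(q5,x) = {q0,q3}.
Union: {q0,q1,q2,q3,q4,q5,q6}.
After x: {q0,q1,q2,q3,q4,q5,q6}.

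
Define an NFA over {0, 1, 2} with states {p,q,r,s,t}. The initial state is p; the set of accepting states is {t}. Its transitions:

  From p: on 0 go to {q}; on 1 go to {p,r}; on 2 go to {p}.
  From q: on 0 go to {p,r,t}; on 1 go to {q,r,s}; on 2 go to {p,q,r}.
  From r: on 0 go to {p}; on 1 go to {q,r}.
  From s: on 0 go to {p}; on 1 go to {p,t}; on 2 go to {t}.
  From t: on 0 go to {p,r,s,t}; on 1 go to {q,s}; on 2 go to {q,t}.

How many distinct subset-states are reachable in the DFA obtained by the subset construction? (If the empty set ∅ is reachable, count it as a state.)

11

Start state of the DFA: {p}.
{p} --0--> {q}  [new]
{p} --1--> {p,r}  [new]
{p} --2--> {p}  [seen]
{q} --0--> {p,r,t}  [new]
{q} --1--> {q,r,s}  [new]
{q} --2--> {p,q,r}  [new]
{p,r} --0--> {p,q}  [new]
{p,r} --1--> {p,q,r}  [seen]
{p,r} --2--> {p}  [seen]
{p,r,t} --0--> {p,q,r,s,t}  [new]
{p,r,t} --1--> {p,q,r,s}  [new]
{p,r,t} --2--> {p,q,t}  [new]
{q,r,s} --0--> {p,r,t}  [seen]
{q,r,s} --1--> {p,q,r,s,t}  [seen]
{q,r,s} --2--> {p,q,r,t}  [new]
{p,q,r} --0--> {p,q,r,t}  [seen]
{p,q,r} --1--> {p,q,r,s}  [seen]
{p,q,r} --2--> {p,q,r}  [seen]
{p,q} --0--> {p,q,r,t}  [seen]
{p,q} --1--> {p,q,r,s}  [seen]
{p,q} --2--> {p,q,r}  [seen]
{p,q,r,s,t} --0--> {p,q,r,s,t}  [seen]
{p,q,r,s,t} --1--> {p,q,r,s,t}  [seen]
{p,q,r,s,t} --2--> {p,q,r,t}  [seen]
{p,q,r,s} --0--> {p,q,r,t}  [seen]
{p,q,r,s} --1--> {p,q,r,s,t}  [seen]
{p,q,r,s} --2--> {p,q,r,t}  [seen]
{p,q,t} --0--> {p,q,r,s,t}  [seen]
{p,q,t} --1--> {p,q,r,s}  [seen]
{p,q,t} --2--> {p,q,r,t}  [seen]
{p,q,r,t} --0--> {p,q,r,s,t}  [seen]
{p,q,r,t} --1--> {p,q,r,s}  [seen]
{p,q,r,t} --2--> {p,q,r,t}  [seen]
Reachable DFA states: {p}, {q}, {p,r}, {p,r,t}, {q,r,s}, {p,q,r}, {p,q}, {p,q,r,s,t}, {p,q,r,s}, {p,q,t}, {p,q,r,t}.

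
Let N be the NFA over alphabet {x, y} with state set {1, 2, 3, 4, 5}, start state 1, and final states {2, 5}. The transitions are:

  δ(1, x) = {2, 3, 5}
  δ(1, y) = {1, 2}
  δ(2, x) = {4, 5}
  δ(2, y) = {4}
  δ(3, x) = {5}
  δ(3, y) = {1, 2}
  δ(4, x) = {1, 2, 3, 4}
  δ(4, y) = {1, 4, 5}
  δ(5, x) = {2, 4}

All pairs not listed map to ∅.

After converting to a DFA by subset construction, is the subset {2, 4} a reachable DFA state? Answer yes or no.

Start state of the DFA: {1}.
{1} --x--> {2, 3, 5}  [new]
{1} --y--> {1, 2}  [new]
{2, 3, 5} --x--> {2, 4, 5}  [new]
{2, 3, 5} --y--> {1, 2, 4}  [new]
{1, 2} --x--> {2, 3, 4, 5}  [new]
{1, 2} --y--> {1, 2, 4}  [seen]
{2, 4, 5} --x--> {1, 2, 3, 4, 5}  [new]
{2, 4, 5} --y--> {1, 4, 5}  [new]
{1, 2, 4} --x--> {1, 2, 3, 4, 5}  [seen]
{1, 2, 4} --y--> {1, 2, 4, 5}  [new]
{2, 3, 4, 5} --x--> {1, 2, 3, 4, 5}  [seen]
{2, 3, 4, 5} --y--> {1, 2, 4, 5}  [seen]
{1, 2, 3, 4, 5} --x--> {1, 2, 3, 4, 5}  [seen]
{1, 2, 3, 4, 5} --y--> {1, 2, 4, 5}  [seen]
{1, 4, 5} --x--> {1, 2, 3, 4, 5}  [seen]
{1, 4, 5} --y--> {1, 2, 4, 5}  [seen]
{1, 2, 4, 5} --x--> {1, 2, 3, 4, 5}  [seen]
{1, 2, 4, 5} --y--> {1, 2, 4, 5}  [seen]
Reachable DFA states: {1}, {2, 3, 5}, {1, 2}, {2, 4, 5}, {1, 2, 4}, {2, 3, 4, 5}, {1, 2, 3, 4, 5}, {1, 4, 5}, {1, 2, 4, 5}.
{2, 4} is not among them.

no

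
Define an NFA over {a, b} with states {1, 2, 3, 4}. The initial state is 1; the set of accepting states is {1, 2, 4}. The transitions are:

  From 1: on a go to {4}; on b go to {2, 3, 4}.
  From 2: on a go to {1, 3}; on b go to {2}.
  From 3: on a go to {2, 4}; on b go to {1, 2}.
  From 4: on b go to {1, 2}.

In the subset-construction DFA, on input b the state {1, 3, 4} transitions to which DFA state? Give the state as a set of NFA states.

{1, 2, 3, 4}

δ(1,b) = {2, 3, 4}; δ(3,b) = {1, 2}; δ(4,b) = {1, 2}.
Union: {1, 2, 3, 4}.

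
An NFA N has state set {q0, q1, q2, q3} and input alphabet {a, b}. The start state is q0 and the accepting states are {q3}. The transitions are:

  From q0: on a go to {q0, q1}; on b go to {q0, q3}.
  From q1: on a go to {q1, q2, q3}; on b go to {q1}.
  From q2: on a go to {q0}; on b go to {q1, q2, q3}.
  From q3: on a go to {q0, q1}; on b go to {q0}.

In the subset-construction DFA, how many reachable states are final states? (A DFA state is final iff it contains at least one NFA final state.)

Start state of the DFA: {q0}.
{q0} --a--> {q0, q1}  [new]
{q0} --b--> {q0, q3}  [new]
{q0, q1} --a--> {q0, q1, q2, q3}  [new]
{q0, q1} --b--> {q0, q1, q3}  [new]
{q0, q3} --a--> {q0, q1}  [seen]
{q0, q3} --b--> {q0, q3}  [seen]
{q0, q1, q2, q3} --a--> {q0, q1, q2, q3}  [seen]
{q0, q1, q2, q3} --b--> {q0, q1, q2, q3}  [seen]
{q0, q1, q3} --a--> {q0, q1, q2, q3}  [seen]
{q0, q1, q3} --b--> {q0, q1, q3}  [seen]
Reachable DFA states: {q0}, {q0, q1}, {q0, q3}, {q0, q1, q2, q3}, {q0, q1, q3}.
Accepting DFA states (contain an NFA accepting state): {q0, q3}, {q0, q1, q2, q3}, {q0, q1, q3}.

3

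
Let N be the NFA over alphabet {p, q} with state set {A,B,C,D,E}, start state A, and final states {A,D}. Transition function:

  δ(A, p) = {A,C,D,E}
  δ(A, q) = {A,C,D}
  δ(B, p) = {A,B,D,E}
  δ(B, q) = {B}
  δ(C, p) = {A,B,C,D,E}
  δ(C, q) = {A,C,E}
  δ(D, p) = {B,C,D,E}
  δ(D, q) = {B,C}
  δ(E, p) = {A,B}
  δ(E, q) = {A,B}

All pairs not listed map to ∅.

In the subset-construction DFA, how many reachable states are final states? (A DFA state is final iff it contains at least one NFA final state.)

Start state of the DFA: {A}.
{A} --p--> {A,C,D,E}  [new]
{A} --q--> {A,C,D}  [new]
{A,C,D,E} --p--> {A,B,C,D,E}  [new]
{A,C,D,E} --q--> {A,B,C,D,E}  [seen]
{A,C,D} --p--> {A,B,C,D,E}  [seen]
{A,C,D} --q--> {A,B,C,D,E}  [seen]
{A,B,C,D,E} --p--> {A,B,C,D,E}  [seen]
{A,B,C,D,E} --q--> {A,B,C,D,E}  [seen]
Reachable DFA states: {A}, {A,C,D,E}, {A,C,D}, {A,B,C,D,E}.
Accepting DFA states (contain an NFA accepting state): {A}, {A,C,D,E}, {A,C,D}, {A,B,C,D,E}.

4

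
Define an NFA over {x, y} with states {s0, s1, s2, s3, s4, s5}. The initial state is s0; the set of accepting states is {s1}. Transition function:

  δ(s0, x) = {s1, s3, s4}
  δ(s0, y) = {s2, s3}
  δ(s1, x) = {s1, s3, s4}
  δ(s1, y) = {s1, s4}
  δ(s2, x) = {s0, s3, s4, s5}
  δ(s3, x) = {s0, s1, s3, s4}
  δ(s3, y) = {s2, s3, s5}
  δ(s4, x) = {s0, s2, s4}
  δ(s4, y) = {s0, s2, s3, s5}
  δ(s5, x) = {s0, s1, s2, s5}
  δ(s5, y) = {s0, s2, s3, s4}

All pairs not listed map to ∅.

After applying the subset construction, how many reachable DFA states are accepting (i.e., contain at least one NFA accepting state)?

Start state of the DFA: {s0}.
{s0} --x--> {s1, s3, s4}  [new]
{s0} --y--> {s2, s3}  [new]
{s1, s3, s4} --x--> {s0, s1, s2, s3, s4}  [new]
{s1, s3, s4} --y--> {s0, s1, s2, s3, s4, s5}  [new]
{s2, s3} --x--> {s0, s1, s3, s4, s5}  [new]
{s2, s3} --y--> {s2, s3, s5}  [new]
{s0, s1, s2, s3, s4} --x--> {s0, s1, s2, s3, s4, s5}  [seen]
{s0, s1, s2, s3, s4} --y--> {s0, s1, s2, s3, s4, s5}  [seen]
{s0, s1, s2, s3, s4, s5} --x--> {s0, s1, s2, s3, s4, s5}  [seen]
{s0, s1, s2, s3, s4, s5} --y--> {s0, s1, s2, s3, s4, s5}  [seen]
{s0, s1, s3, s4, s5} --x--> {s0, s1, s2, s3, s4, s5}  [seen]
{s0, s1, s3, s4, s5} --y--> {s0, s1, s2, s3, s4, s5}  [seen]
{s2, s3, s5} --x--> {s0, s1, s2, s3, s4, s5}  [seen]
{s2, s3, s5} --y--> {s0, s2, s3, s4, s5}  [new]
{s0, s2, s3, s4, s5} --x--> {s0, s1, s2, s3, s4, s5}  [seen]
{s0, s2, s3, s4, s5} --y--> {s0, s2, s3, s4, s5}  [seen]
Reachable DFA states: {s0}, {s1, s3, s4}, {s2, s3}, {s0, s1, s2, s3, s4}, {s0, s1, s2, s3, s4, s5}, {s0, s1, s3, s4, s5}, {s2, s3, s5}, {s0, s2, s3, s4, s5}.
Accepting DFA states (contain an NFA accepting state): {s1, s3, s4}, {s0, s1, s2, s3, s4}, {s0, s1, s2, s3, s4, s5}, {s0, s1, s3, s4, s5}.

4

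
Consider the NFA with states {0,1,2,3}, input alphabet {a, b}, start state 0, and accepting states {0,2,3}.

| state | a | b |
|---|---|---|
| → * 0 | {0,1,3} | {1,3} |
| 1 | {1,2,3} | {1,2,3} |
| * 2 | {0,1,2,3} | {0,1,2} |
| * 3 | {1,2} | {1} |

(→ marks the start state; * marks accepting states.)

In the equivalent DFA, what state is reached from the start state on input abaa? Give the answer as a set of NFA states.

{0,1,2,3}

Start: {0}.
δ(0,a) = {0,1,3}.
Union: {0,1,3}.
After a: {0,1,3}.
δ(0,b) = {1,3}; δ(1,b) = {1,2,3}; δ(3,b) = {1}.
Union: {1,2,3}.
After b: {1,2,3}.
δ(1,a) = {1,2,3}; δ(2,a) = {0,1,2,3}; δ(3,a) = {1,2}.
Union: {0,1,2,3}.
After a: {0,1,2,3}.
δ(0,a) = {0,1,3}; δ(1,a) = {1,2,3}; δ(2,a) = {0,1,2,3}; δ(3,a) = {1,2}.
Union: {0,1,2,3}.
After a: {0,1,2,3}.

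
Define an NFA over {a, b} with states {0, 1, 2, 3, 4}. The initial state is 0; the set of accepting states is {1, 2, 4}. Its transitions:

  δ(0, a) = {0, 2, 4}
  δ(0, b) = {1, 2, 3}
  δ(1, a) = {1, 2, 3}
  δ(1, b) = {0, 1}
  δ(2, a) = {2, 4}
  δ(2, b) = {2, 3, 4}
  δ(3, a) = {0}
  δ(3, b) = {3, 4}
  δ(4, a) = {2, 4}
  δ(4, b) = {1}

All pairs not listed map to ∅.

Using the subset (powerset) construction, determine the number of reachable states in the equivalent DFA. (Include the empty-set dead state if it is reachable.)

Start state of the DFA: {0}.
{0} --a--> {0, 2, 4}  [new]
{0} --b--> {1, 2, 3}  [new]
{0, 2, 4} --a--> {0, 2, 4}  [seen]
{0, 2, 4} --b--> {1, 2, 3, 4}  [new]
{1, 2, 3} --a--> {0, 1, 2, 3, 4}  [new]
{1, 2, 3} --b--> {0, 1, 2, 3, 4}  [seen]
{1, 2, 3, 4} --a--> {0, 1, 2, 3, 4}  [seen]
{1, 2, 3, 4} --b--> {0, 1, 2, 3, 4}  [seen]
{0, 1, 2, 3, 4} --a--> {0, 1, 2, 3, 4}  [seen]
{0, 1, 2, 3, 4} --b--> {0, 1, 2, 3, 4}  [seen]
Reachable DFA states: {0}, {0, 2, 4}, {1, 2, 3}, {1, 2, 3, 4}, {0, 1, 2, 3, 4}.

5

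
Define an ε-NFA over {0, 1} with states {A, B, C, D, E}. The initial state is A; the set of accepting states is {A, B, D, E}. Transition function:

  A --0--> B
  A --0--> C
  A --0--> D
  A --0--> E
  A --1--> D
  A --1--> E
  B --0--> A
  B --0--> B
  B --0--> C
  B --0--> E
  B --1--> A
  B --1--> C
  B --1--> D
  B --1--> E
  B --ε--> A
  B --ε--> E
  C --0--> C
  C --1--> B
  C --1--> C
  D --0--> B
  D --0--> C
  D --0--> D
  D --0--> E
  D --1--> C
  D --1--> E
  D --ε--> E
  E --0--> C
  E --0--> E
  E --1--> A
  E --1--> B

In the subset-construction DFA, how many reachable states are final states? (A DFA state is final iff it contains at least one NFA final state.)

4

Start state of the DFA: {A} (ε-closure of the NFA start).
{A} --0--> {A, B, C, D, E}  [new]
{A} --1--> {D, E}  [new]
{A, B, C, D, E} --0--> {A, B, C, D, E}  [seen]
{A, B, C, D, E} --1--> {A, B, C, D, E}  [seen]
{D, E} --0--> {A, B, C, D, E}  [seen]
{D, E} --1--> {A, B, C, E}  [new]
{A, B, C, E} --0--> {A, B, C, D, E}  [seen]
{A, B, C, E} --1--> {A, B, C, D, E}  [seen]
Reachable DFA states: {A}, {A, B, C, D, E}, {D, E}, {A, B, C, E}.
Accepting DFA states (contain an NFA accepting state): {A}, {A, B, C, D, E}, {D, E}, {A, B, C, E}.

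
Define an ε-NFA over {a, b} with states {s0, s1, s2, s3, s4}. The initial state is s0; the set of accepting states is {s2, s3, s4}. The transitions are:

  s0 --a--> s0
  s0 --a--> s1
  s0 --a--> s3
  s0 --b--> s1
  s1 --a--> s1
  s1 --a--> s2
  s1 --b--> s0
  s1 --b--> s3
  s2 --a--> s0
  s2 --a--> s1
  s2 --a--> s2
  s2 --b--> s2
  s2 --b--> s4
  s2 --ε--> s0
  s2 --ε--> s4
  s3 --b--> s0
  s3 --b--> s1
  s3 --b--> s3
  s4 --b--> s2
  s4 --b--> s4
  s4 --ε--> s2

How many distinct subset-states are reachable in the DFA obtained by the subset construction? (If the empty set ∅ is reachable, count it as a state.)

6

Start state of the DFA: {s0} (ε-closure of the NFA start).
{s0} --a--> {s0, s1, s3}  [new]
{s0} --b--> {s1}  [new]
{s0, s1, s3} --a--> {s0, s1, s2, s3, s4}  [new]
{s0, s1, s3} --b--> {s0, s1, s3}  [seen]
{s1} --a--> {s0, s1, s2, s4}  [new]
{s1} --b--> {s0, s3}  [new]
{s0, s1, s2, s3, s4} --a--> {s0, s1, s2, s3, s4}  [seen]
{s0, s1, s2, s3, s4} --b--> {s0, s1, s2, s3, s4}  [seen]
{s0, s1, s2, s4} --a--> {s0, s1, s2, s3, s4}  [seen]
{s0, s1, s2, s4} --b--> {s0, s1, s2, s3, s4}  [seen]
{s0, s3} --a--> {s0, s1, s3}  [seen]
{s0, s3} --b--> {s0, s1, s3}  [seen]
Reachable DFA states: {s0}, {s0, s1, s3}, {s1}, {s0, s1, s2, s3, s4}, {s0, s1, s2, s4}, {s0, s3}.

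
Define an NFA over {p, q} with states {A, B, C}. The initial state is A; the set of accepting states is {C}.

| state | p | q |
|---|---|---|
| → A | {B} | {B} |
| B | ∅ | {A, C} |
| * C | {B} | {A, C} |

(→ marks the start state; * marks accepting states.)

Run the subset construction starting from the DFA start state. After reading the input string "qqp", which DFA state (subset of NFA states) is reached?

Start: {A}.
δ(A,q) = {B}.
Union: {B}.
After q: {B}.
δ(B,q) = {A, C}.
Union: {A, C}.
After q: {A, C}.
δ(A,p) = {B}; δ(C,p) = {B}.
Union: {B}.
After p: {B}.

{B}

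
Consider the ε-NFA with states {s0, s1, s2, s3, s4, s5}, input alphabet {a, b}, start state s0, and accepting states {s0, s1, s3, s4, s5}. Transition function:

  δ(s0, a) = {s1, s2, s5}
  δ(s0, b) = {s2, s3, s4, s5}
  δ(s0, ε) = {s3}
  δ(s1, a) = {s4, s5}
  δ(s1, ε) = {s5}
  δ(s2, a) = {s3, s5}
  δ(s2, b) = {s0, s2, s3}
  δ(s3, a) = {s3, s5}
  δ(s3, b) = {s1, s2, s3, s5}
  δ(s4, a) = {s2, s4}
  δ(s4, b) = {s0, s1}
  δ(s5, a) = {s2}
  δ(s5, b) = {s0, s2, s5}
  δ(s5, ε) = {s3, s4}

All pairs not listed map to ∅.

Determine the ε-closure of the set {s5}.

Begin with {s5}.
s5 →ε {s3, s4}; add s3, s4.
ε-closure = {s3, s4, s5}.

{s3, s4, s5}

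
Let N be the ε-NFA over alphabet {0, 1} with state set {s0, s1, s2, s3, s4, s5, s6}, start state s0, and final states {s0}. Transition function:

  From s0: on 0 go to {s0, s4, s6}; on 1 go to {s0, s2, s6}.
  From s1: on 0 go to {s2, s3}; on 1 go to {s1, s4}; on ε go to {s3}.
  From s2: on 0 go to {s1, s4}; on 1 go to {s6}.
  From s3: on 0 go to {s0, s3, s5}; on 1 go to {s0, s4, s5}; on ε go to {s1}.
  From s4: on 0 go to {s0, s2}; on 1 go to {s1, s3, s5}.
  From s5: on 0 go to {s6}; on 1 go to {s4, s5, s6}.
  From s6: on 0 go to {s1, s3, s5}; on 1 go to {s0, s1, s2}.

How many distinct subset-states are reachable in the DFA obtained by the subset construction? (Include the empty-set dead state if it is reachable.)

7

Start state of the DFA: {s0} (ε-closure of the NFA start).
{s0} --0--> {s0, s4, s6}  [new]
{s0} --1--> {s0, s2, s6}  [new]
{s0, s4, s6} --0--> {s0, s1, s2, s3, s4, s5, s6}  [new]
{s0, s4, s6} --1--> {s0, s1, s2, s3, s5, s6}  [new]
{s0, s2, s6} --0--> {s0, s1, s3, s4, s5, s6}  [new]
{s0, s2, s6} --1--> {s0, s1, s2, s3, s6}  [new]
{s0, s1, s2, s3, s4, s5, s6} --0--> {s0, s1, s2, s3, s4, s5, s6}  [seen]
{s0, s1, s2, s3, s4, s5, s6} --1--> {s0, s1, s2, s3, s4, s5, s6}  [seen]
{s0, s1, s2, s3, s5, s6} --0--> {s0, s1, s2, s3, s4, s5, s6}  [seen]
{s0, s1, s2, s3, s5, s6} --1--> {s0, s1, s2, s3, s4, s5, s6}  [seen]
{s0, s1, s3, s4, s5, s6} --0--> {s0, s1, s2, s3, s4, s5, s6}  [seen]
{s0, s1, s3, s4, s5, s6} --1--> {s0, s1, s2, s3, s4, s5, s6}  [seen]
{s0, s1, s2, s3, s6} --0--> {s0, s1, s2, s3, s4, s5, s6}  [seen]
{s0, s1, s2, s3, s6} --1--> {s0, s1, s2, s3, s4, s5, s6}  [seen]
Reachable DFA states: {s0}, {s0, s4, s6}, {s0, s2, s6}, {s0, s1, s2, s3, s4, s5, s6}, {s0, s1, s2, s3, s5, s6}, {s0, s1, s3, s4, s5, s6}, {s0, s1, s2, s3, s6}.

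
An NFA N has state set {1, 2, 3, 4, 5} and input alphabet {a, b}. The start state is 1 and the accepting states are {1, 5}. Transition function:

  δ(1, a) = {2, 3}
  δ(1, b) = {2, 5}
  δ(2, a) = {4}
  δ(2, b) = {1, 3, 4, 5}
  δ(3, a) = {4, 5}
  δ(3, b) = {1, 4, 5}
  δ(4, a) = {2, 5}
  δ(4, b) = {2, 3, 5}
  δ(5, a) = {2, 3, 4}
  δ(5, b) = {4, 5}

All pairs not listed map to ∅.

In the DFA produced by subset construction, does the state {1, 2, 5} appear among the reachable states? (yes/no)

no

Start state of the DFA: {1}.
{1} --a--> {2, 3}  [new]
{1} --b--> {2, 5}  [new]
{2, 3} --a--> {4, 5}  [new]
{2, 3} --b--> {1, 3, 4, 5}  [new]
{2, 5} --a--> {2, 3, 4}  [new]
{2, 5} --b--> {1, 3, 4, 5}  [seen]
{4, 5} --a--> {2, 3, 4, 5}  [new]
{4, 5} --b--> {2, 3, 4, 5}  [seen]
{1, 3, 4, 5} --a--> {2, 3, 4, 5}  [seen]
{1, 3, 4, 5} --b--> {1, 2, 3, 4, 5}  [new]
{2, 3, 4} --a--> {2, 4, 5}  [new]
{2, 3, 4} --b--> {1, 2, 3, 4, 5}  [seen]
{2, 3, 4, 5} --a--> {2, 3, 4, 5}  [seen]
{2, 3, 4, 5} --b--> {1, 2, 3, 4, 5}  [seen]
{1, 2, 3, 4, 5} --a--> {2, 3, 4, 5}  [seen]
{1, 2, 3, 4, 5} --b--> {1, 2, 3, 4, 5}  [seen]
{2, 4, 5} --a--> {2, 3, 4, 5}  [seen]
{2, 4, 5} --b--> {1, 2, 3, 4, 5}  [seen]
Reachable DFA states: {1}, {2, 3}, {2, 5}, {4, 5}, {1, 3, 4, 5}, {2, 3, 4}, {2, 3, 4, 5}, {1, 2, 3, 4, 5}, {2, 4, 5}.
{1, 2, 5} is not among them.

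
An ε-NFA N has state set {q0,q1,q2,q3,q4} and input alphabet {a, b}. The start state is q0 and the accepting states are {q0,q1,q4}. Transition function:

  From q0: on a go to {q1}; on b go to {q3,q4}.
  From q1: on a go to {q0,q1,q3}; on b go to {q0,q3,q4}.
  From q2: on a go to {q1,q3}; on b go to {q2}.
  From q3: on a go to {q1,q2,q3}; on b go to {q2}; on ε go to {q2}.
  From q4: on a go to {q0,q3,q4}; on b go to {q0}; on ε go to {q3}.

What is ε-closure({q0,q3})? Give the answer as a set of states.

{q0,q2,q3}

Begin with {q0,q3}.
q3 →ε {q2}; add q2.
ε-closure = {q0,q2,q3}.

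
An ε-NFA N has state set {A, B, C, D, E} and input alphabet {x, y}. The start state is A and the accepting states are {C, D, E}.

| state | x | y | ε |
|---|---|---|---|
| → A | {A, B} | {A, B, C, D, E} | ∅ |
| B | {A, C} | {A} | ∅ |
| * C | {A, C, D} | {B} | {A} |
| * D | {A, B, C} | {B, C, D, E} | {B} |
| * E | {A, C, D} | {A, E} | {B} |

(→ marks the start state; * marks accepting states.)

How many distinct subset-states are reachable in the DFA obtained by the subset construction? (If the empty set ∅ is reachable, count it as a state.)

5

Start state of the DFA: {A} (ε-closure of the NFA start).
{A} --x--> {A, B}  [new]
{A} --y--> {A, B, C, D, E}  [new]
{A, B} --x--> {A, B, C}  [new]
{A, B} --y--> {A, B, C, D, E}  [seen]
{A, B, C, D, E} --x--> {A, B, C, D}  [new]
{A, B, C, D, E} --y--> {A, B, C, D, E}  [seen]
{A, B, C} --x--> {A, B, C, D}  [seen]
{A, B, C} --y--> {A, B, C, D, E}  [seen]
{A, B, C, D} --x--> {A, B, C, D}  [seen]
{A, B, C, D} --y--> {A, B, C, D, E}  [seen]
Reachable DFA states: {A}, {A, B}, {A, B, C, D, E}, {A, B, C}, {A, B, C, D}.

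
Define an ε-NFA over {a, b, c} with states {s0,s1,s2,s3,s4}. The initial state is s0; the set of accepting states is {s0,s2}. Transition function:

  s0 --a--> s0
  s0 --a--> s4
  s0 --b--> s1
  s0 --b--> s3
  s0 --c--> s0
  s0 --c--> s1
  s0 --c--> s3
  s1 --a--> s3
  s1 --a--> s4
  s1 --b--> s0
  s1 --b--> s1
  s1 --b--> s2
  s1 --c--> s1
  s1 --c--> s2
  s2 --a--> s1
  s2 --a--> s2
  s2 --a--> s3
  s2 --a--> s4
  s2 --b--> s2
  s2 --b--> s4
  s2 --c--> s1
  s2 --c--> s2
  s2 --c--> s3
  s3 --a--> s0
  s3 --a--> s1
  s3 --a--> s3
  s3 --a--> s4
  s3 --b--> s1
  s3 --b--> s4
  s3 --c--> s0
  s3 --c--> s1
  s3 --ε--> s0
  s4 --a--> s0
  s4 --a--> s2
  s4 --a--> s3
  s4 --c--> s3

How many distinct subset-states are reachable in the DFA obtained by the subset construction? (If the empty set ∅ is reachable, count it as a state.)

Start state of the DFA: {s0} (ε-closure of the NFA start).
{s0} --a--> {s0,s4}  [new]
{s0} --b--> {s0,s1,s3}  [new]
{s0} --c--> {s0,s1,s3}  [seen]
{s0,s4} --a--> {s0,s2,s3,s4}  [new]
{s0,s4} --b--> {s0,s1,s3}  [seen]
{s0,s4} --c--> {s0,s1,s3}  [seen]
{s0,s1,s3} --a--> {s0,s1,s3,s4}  [new]
{s0,s1,s3} --b--> {s0,s1,s2,s3,s4}  [new]
{s0,s1,s3} --c--> {s0,s1,s2,s3}  [new]
{s0,s2,s3,s4} --a--> {s0,s1,s2,s3,s4}  [seen]
{s0,s2,s3,s4} --b--> {s0,s1,s2,s3,s4}  [seen]
{s0,s2,s3,s4} --c--> {s0,s1,s2,s3}  [seen]
{s0,s1,s3,s4} --a--> {s0,s1,s2,s3,s4}  [seen]
{s0,s1,s3,s4} --b--> {s0,s1,s2,s3,s4}  [seen]
{s0,s1,s3,s4} --c--> {s0,s1,s2,s3}  [seen]
{s0,s1,s2,s3,s4} --a--> {s0,s1,s2,s3,s4}  [seen]
{s0,s1,s2,s3,s4} --b--> {s0,s1,s2,s3,s4}  [seen]
{s0,s1,s2,s3,s4} --c--> {s0,s1,s2,s3}  [seen]
{s0,s1,s2,s3} --a--> {s0,s1,s2,s3,s4}  [seen]
{s0,s1,s2,s3} --b--> {s0,s1,s2,s3,s4}  [seen]
{s0,s1,s2,s3} --c--> {s0,s1,s2,s3}  [seen]
Reachable DFA states: {s0}, {s0,s4}, {s0,s1,s3}, {s0,s2,s3,s4}, {s0,s1,s3,s4}, {s0,s1,s2,s3,s4}, {s0,s1,s2,s3}.

7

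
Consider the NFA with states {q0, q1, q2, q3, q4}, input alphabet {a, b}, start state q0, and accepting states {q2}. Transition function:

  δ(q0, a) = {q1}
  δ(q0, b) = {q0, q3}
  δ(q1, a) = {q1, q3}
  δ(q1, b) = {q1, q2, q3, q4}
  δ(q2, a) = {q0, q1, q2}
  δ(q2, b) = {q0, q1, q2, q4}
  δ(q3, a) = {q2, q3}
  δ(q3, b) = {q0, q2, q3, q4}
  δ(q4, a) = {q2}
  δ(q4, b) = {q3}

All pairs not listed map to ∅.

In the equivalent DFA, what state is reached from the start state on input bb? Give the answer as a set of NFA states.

{q0, q2, q3, q4}

Start: {q0}.
δ(q0,b) = {q0, q3}.
Union: {q0, q3}.
After b: {q0, q3}.
δ(q0,b) = {q0, q3}; δ(q3,b) = {q0, q2, q3, q4}.
Union: {q0, q2, q3, q4}.
After b: {q0, q2, q3, q4}.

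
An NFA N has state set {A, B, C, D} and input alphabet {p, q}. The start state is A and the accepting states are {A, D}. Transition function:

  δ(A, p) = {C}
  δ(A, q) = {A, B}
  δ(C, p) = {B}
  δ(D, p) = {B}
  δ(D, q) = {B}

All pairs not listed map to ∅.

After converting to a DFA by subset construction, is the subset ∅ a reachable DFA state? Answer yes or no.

yes

Start state of the DFA: {A}.
{A} --p--> {C}  [new]
{A} --q--> {A, B}  [new]
{C} --p--> {B}  [new]
{C} --q--> ∅  [new]
{A, B} --p--> {C}  [seen]
{A, B} --q--> {A, B}  [seen]
{B} --p--> ∅  [seen]
{B} --q--> ∅  [seen]
∅ --p--> ∅  [seen]
∅ --q--> ∅  [seen]
Reachable DFA states: {A}, {C}, {A, B}, {B}, ∅.
∅ is among them.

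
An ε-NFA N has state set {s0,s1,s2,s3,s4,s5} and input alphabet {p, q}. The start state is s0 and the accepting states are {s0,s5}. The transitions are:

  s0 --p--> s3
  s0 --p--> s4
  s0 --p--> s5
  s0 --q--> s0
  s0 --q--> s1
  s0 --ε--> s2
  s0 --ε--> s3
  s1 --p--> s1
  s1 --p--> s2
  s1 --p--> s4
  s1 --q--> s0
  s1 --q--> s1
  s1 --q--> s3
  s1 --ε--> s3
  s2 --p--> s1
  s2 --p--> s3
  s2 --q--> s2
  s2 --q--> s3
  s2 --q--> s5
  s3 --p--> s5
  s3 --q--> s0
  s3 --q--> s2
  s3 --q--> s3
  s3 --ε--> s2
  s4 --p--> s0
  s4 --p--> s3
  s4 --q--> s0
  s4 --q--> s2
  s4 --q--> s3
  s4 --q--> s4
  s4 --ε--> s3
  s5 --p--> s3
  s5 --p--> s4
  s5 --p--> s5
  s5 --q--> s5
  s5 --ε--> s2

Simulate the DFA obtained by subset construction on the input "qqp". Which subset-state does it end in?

Start: {s0,s2,s3}.
δ(s0,q) = {s0,s1}; δ(s2,q) = {s2,s3,s5}; δ(s3,q) = {s0,s2,s3}.
Union: {s0,s1,s2,s3,s5}.
After q: {s0,s1,s2,s3,s5}.
δ(s0,q) = {s0,s1}; δ(s1,q) = {s0,s1,s3}; δ(s2,q) = {s2,s3,s5}; δ(s3,q) = {s0,s2,s3}; δ(s5,q) = {s5}.
Union: {s0,s1,s2,s3,s5}.
After q: {s0,s1,s2,s3,s5}.
δ(s0,p) = {s3,s4,s5}; δ(s1,p) = {s1,s2,s4}; δ(s2,p) = {s1,s3}; δ(s3,p) = {s5}; δ(s5,p) = {s3,s4,s5}.
Union: {s1,s2,s3,s4,s5}.
After p: {s1,s2,s3,s4,s5}.

{s1,s2,s3,s4,s5}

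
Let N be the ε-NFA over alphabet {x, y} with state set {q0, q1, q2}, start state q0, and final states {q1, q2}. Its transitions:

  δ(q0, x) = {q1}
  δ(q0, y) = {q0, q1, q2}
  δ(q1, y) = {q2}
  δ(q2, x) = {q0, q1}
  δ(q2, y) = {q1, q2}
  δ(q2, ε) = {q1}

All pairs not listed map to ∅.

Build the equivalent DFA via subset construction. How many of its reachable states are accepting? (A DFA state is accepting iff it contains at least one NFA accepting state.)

Start state of the DFA: {q0} (ε-closure of the NFA start).
{q0} --x--> {q1}  [new]
{q0} --y--> {q0, q1, q2}  [new]
{q1} --x--> ∅  [new]
{q1} --y--> {q1, q2}  [new]
{q0, q1, q2} --x--> {q0, q1}  [new]
{q0, q1, q2} --y--> {q0, q1, q2}  [seen]
∅ --x--> ∅  [seen]
∅ --y--> ∅  [seen]
{q1, q2} --x--> {q0, q1}  [seen]
{q1, q2} --y--> {q1, q2}  [seen]
{q0, q1} --x--> {q1}  [seen]
{q0, q1} --y--> {q0, q1, q2}  [seen]
Reachable DFA states: {q0}, {q1}, {q0, q1, q2}, ∅, {q1, q2}, {q0, q1}.
Accepting DFA states (contain an NFA accepting state): {q1}, {q0, q1, q2}, {q1, q2}, {q0, q1}.

4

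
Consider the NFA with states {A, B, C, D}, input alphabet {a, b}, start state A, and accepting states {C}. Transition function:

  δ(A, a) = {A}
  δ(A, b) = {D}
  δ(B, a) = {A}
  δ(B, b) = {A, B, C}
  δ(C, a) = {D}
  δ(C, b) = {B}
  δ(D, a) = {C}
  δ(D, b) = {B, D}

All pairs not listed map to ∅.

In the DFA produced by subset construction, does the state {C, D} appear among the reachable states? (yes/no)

no

Start state of the DFA: {A}.
{A} --a--> {A}  [seen]
{A} --b--> {D}  [new]
{D} --a--> {C}  [new]
{D} --b--> {B, D}  [new]
{C} --a--> {D}  [seen]
{C} --b--> {B}  [new]
{B, D} --a--> {A, C}  [new]
{B, D} --b--> {A, B, C, D}  [new]
{B} --a--> {A}  [seen]
{B} --b--> {A, B, C}  [new]
{A, C} --a--> {A, D}  [new]
{A, C} --b--> {B, D}  [seen]
{A, B, C, D} --a--> {A, C, D}  [new]
{A, B, C, D} --b--> {A, B, C, D}  [seen]
{A, B, C} --a--> {A, D}  [seen]
{A, B, C} --b--> {A, B, C, D}  [seen]
{A, D} --a--> {A, C}  [seen]
{A, D} --b--> {B, D}  [seen]
{A, C, D} --a--> {A, C, D}  [seen]
{A, C, D} --b--> {B, D}  [seen]
Reachable DFA states: {A}, {D}, {C}, {B, D}, {B}, {A, C}, {A, B, C, D}, {A, B, C}, {A, D}, {A, C, D}.
{C, D} is not among them.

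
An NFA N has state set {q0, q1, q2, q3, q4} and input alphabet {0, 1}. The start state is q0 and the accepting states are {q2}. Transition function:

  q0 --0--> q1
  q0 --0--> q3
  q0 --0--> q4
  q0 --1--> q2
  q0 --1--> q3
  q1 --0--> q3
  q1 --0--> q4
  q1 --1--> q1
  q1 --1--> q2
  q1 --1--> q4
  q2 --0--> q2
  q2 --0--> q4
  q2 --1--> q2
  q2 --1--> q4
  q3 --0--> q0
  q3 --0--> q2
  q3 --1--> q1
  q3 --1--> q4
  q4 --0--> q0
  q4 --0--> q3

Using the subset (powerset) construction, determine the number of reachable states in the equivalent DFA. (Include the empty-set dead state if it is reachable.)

Start state of the DFA: {q0}.
{q0} --0--> {q1, q3, q4}  [new]
{q0} --1--> {q2, q3}  [new]
{q1, q3, q4} --0--> {q0, q2, q3, q4}  [new]
{q1, q3, q4} --1--> {q1, q2, q4}  [new]
{q2, q3} --0--> {q0, q2, q4}  [new]
{q2, q3} --1--> {q1, q2, q4}  [seen]
{q0, q2, q3, q4} --0--> {q0, q1, q2, q3, q4}  [new]
{q0, q2, q3, q4} --1--> {q1, q2, q3, q4}  [new]
{q1, q2, q4} --0--> {q0, q2, q3, q4}  [seen]
{q1, q2, q4} --1--> {q1, q2, q4}  [seen]
{q0, q2, q4} --0--> {q0, q1, q2, q3, q4}  [seen]
{q0, q2, q4} --1--> {q2, q3, q4}  [new]
{q0, q1, q2, q3, q4} --0--> {q0, q1, q2, q3, q4}  [seen]
{q0, q1, q2, q3, q4} --1--> {q1, q2, q3, q4}  [seen]
{q1, q2, q3, q4} --0--> {q0, q2, q3, q4}  [seen]
{q1, q2, q3, q4} --1--> {q1, q2, q4}  [seen]
{q2, q3, q4} --0--> {q0, q2, q3, q4}  [seen]
{q2, q3, q4} --1--> {q1, q2, q4}  [seen]
Reachable DFA states: {q0}, {q1, q3, q4}, {q2, q3}, {q0, q2, q3, q4}, {q1, q2, q4}, {q0, q2, q4}, {q0, q1, q2, q3, q4}, {q1, q2, q3, q4}, {q2, q3, q4}.

9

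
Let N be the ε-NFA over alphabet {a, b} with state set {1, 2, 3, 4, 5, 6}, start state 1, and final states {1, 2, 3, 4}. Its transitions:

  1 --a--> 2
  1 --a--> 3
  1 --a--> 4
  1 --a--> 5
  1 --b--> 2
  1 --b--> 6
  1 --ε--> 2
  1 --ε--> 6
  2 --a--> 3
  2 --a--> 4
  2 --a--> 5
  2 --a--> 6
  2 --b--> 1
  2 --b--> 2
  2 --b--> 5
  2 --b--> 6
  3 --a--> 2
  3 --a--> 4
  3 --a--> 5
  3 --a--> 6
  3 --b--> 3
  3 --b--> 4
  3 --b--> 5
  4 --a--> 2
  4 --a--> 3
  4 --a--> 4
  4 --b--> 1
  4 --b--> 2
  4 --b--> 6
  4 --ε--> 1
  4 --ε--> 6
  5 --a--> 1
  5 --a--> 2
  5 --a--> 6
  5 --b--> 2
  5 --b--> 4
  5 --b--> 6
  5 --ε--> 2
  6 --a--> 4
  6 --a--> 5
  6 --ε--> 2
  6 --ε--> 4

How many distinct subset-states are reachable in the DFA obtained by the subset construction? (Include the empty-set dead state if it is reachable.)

Start state of the DFA: {1, 2, 4, 6} (ε-closure of the NFA start).
{1, 2, 4, 6} --a--> {1, 2, 3, 4, 5, 6}  [new]
{1, 2, 4, 6} --b--> {1, 2, 4, 5, 6}  [new]
{1, 2, 3, 4, 5, 6} --a--> {1, 2, 3, 4, 5, 6}  [seen]
{1, 2, 3, 4, 5, 6} --b--> {1, 2, 3, 4, 5, 6}  [seen]
{1, 2, 4, 5, 6} --a--> {1, 2, 3, 4, 5, 6}  [seen]
{1, 2, 4, 5, 6} --b--> {1, 2, 4, 5, 6}  [seen]
Reachable DFA states: {1, 2, 4, 6}, {1, 2, 3, 4, 5, 6}, {1, 2, 4, 5, 6}.

3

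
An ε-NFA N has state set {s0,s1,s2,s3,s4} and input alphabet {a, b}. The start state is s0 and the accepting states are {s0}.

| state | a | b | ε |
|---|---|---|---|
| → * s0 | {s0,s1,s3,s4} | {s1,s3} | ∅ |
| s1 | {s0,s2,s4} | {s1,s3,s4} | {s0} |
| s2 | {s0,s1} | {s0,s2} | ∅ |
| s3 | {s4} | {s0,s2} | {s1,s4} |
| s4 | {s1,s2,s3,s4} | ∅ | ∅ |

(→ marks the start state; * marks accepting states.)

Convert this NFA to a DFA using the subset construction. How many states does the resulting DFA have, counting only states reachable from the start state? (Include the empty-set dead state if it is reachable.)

Start state of the DFA: {s0} (ε-closure of the NFA start).
{s0} --a--> {s0,s1,s3,s4}  [new]
{s0} --b--> {s0,s1,s3,s4}  [seen]
{s0,s1,s3,s4} --a--> {s0,s1,s2,s3,s4}  [new]
{s0,s1,s3,s4} --b--> {s0,s1,s2,s3,s4}  [seen]
{s0,s1,s2,s3,s4} --a--> {s0,s1,s2,s3,s4}  [seen]
{s0,s1,s2,s3,s4} --b--> {s0,s1,s2,s3,s4}  [seen]
Reachable DFA states: {s0}, {s0,s1,s3,s4}, {s0,s1,s2,s3,s4}.

3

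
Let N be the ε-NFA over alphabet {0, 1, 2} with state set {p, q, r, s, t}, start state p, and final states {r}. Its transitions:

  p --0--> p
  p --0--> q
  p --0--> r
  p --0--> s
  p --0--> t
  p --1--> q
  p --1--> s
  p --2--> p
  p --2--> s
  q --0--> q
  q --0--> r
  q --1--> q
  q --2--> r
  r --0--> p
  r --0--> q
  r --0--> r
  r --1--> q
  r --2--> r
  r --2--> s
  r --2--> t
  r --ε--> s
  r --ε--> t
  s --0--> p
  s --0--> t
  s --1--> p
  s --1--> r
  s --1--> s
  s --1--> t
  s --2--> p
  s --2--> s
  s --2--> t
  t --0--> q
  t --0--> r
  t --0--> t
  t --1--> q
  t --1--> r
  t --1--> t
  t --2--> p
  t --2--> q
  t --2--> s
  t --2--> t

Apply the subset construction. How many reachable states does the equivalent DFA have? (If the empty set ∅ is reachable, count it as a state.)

7

Start state of the DFA: {p} (ε-closure of the NFA start).
{p} --0--> {p, q, r, s, t}  [new]
{p} --1--> {q, s}  [new]
{p} --2--> {p, s}  [new]
{p, q, r, s, t} --0--> {p, q, r, s, t}  [seen]
{p, q, r, s, t} --1--> {p, q, r, s, t}  [seen]
{p, q, r, s, t} --2--> {p, q, r, s, t}  [seen]
{q, s} --0--> {p, q, r, s, t}  [seen]
{q, s} --1--> {p, q, r, s, t}  [seen]
{q, s} --2--> {p, r, s, t}  [new]
{p, s} --0--> {p, q, r, s, t}  [seen]
{p, s} --1--> {p, q, r, s, t}  [seen]
{p, s} --2--> {p, s, t}  [new]
{p, r, s, t} --0--> {p, q, r, s, t}  [seen]
{p, r, s, t} --1--> {p, q, r, s, t}  [seen]
{p, r, s, t} --2--> {p, q, r, s, t}  [seen]
{p, s, t} --0--> {p, q, r, s, t}  [seen]
{p, s, t} --1--> {p, q, r, s, t}  [seen]
{p, s, t} --2--> {p, q, s, t}  [new]
{p, q, s, t} --0--> {p, q, r, s, t}  [seen]
{p, q, s, t} --1--> {p, q, r, s, t}  [seen]
{p, q, s, t} --2--> {p, q, r, s, t}  [seen]
Reachable DFA states: {p}, {p, q, r, s, t}, {q, s}, {p, s}, {p, r, s, t}, {p, s, t}, {p, q, s, t}.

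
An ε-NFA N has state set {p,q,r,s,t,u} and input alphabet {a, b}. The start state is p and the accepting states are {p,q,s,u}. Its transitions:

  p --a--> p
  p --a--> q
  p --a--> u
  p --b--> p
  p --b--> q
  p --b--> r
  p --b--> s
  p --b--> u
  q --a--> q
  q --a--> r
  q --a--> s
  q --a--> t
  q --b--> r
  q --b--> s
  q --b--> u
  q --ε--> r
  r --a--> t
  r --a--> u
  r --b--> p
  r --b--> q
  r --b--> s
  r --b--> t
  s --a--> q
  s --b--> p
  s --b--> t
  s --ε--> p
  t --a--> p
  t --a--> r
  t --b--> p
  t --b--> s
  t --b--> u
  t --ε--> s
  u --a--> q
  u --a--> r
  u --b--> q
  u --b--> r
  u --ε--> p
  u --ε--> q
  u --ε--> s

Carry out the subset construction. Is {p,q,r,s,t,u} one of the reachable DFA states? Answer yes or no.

Start state of the DFA: {p} (ε-closure of the NFA start).
{p} --a--> {p,q,r,s,u}  [new]
{p} --b--> {p,q,r,s,u}  [seen]
{p,q,r,s,u} --a--> {p,q,r,s,t,u}  [new]
{p,q,r,s,u} --b--> {p,q,r,s,t,u}  [seen]
{p,q,r,s,t,u} --a--> {p,q,r,s,t,u}  [seen]
{p,q,r,s,t,u} --b--> {p,q,r,s,t,u}  [seen]
Reachable DFA states: {p}, {p,q,r,s,u}, {p,q,r,s,t,u}.
{p,q,r,s,t,u} is among them.

yes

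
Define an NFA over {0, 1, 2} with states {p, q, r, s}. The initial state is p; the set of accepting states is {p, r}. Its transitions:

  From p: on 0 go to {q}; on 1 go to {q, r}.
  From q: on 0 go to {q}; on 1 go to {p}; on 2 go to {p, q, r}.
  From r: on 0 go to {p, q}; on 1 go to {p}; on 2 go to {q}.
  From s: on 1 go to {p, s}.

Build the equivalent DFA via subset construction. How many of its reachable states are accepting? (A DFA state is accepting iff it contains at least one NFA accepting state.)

Start state of the DFA: {p}.
{p} --0--> {q}  [new]
{p} --1--> {q, r}  [new]
{p} --2--> ∅  [new]
{q} --0--> {q}  [seen]
{q} --1--> {p}  [seen]
{q} --2--> {p, q, r}  [new]
{q, r} --0--> {p, q}  [new]
{q, r} --1--> {p}  [seen]
{q, r} --2--> {p, q, r}  [seen]
∅ --0--> ∅  [seen]
∅ --1--> ∅  [seen]
∅ --2--> ∅  [seen]
{p, q, r} --0--> {p, q}  [seen]
{p, q, r} --1--> {p, q, r}  [seen]
{p, q, r} --2--> {p, q, r}  [seen]
{p, q} --0--> {q}  [seen]
{p, q} --1--> {p, q, r}  [seen]
{p, q} --2--> {p, q, r}  [seen]
Reachable DFA states: {p}, {q}, {q, r}, ∅, {p, q, r}, {p, q}.
Accepting DFA states (contain an NFA accepting state): {p}, {q, r}, {p, q, r}, {p, q}.

4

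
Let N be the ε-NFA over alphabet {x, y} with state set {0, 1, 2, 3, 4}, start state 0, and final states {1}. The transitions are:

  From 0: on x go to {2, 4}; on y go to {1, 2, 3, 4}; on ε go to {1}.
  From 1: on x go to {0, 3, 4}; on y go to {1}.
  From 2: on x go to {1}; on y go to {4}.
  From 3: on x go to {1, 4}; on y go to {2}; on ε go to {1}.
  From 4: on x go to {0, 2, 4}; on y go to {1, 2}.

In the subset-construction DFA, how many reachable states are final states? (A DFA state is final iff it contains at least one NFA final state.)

4

Start state of the DFA: {0, 1} (ε-closure of the NFA start).
{0, 1} --x--> {0, 1, 2, 3, 4}  [new]
{0, 1} --y--> {1, 2, 3, 4}  [new]
{0, 1, 2, 3, 4} --x--> {0, 1, 2, 3, 4}  [seen]
{0, 1, 2, 3, 4} --y--> {1, 2, 3, 4}  [seen]
{1, 2, 3, 4} --x--> {0, 1, 2, 3, 4}  [seen]
{1, 2, 3, 4} --y--> {1, 2, 4}  [new]
{1, 2, 4} --x--> {0, 1, 2, 3, 4}  [seen]
{1, 2, 4} --y--> {1, 2, 4}  [seen]
Reachable DFA states: {0, 1}, {0, 1, 2, 3, 4}, {1, 2, 3, 4}, {1, 2, 4}.
Accepting DFA states (contain an NFA accepting state): {0, 1}, {0, 1, 2, 3, 4}, {1, 2, 3, 4}, {1, 2, 4}.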